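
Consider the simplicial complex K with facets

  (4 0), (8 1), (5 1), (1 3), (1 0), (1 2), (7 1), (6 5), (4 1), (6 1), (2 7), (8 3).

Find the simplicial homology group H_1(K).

K has 9 vertices, 12 edges.
rank ∂_1 = 8, rank ∂_2 = 0 ⇒ b_1 = 12 − 8 − 0 = 4. So H_1 ≅ Z^4.

H_1 ≅ Z^4.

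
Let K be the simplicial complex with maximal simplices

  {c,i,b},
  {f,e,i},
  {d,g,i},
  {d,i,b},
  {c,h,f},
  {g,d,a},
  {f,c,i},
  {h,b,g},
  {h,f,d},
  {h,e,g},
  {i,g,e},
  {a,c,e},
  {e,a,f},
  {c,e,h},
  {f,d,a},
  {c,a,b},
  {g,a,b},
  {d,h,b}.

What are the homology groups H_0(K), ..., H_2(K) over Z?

H_0 ≅ Z,  H_1 ≅ Z ⊕ Z/2,  H_2 = 0.

Take the total order a < b < c < d < e < f < g < h < i on the vertex set. Then K (dimension 2) consists of the simplices:

  0-simplices (9): a, b, c, d, e, f, g, h, i
  1-simplices (27): ab, ac, ad, ae, af, ag, bc, bd, bg, bh, bi, ce, cf, ch, ci, df, dg, dh, di, ef, eg, eh, ei, fh, fi, gh, gi
  2-simplices (18): abc, abg, ace, adf, adg, aef, bci, bdh, bdi, bgh, ceh, cfh, cfi, dfh, dgi, efi, egh, egi

so the chain groups are C_0 ≅ Z^9, C_1 ≅ Z^27, C_2 ≅ Z^18.

The boundary map ∂_1: C_1 → C_0 is given by ∂[p,q] = [q] − [p]. For instance
  ∂eh = h − e.
As a 9×27 matrix over Z this has rank 8, with invariant factors (1,1,1,1,1,1,1,1).

The boundary map ∂_2: C_2 → C_1 sends each 2-simplex [p,q,r] to [q,r] − [p,r] + [p,q]. For instance
  ∂abc = bc − ac + ab,
  ∂efi = fi − ei + ef.
This gives a 27×18 integer matrix of rank 18; reducing to Smith normal form yields diagonal entries (1,1,1,1,1,1,1,1,1,1,1,1,1,1,1,1,1,2).

From H_k ≅ ker(∂_k) / im(∂_{k+1}) we obtain:

  H_0: rank C_0 − rank ∂_1 = 9 − 8 = 1, and the invariant factors of ∂_1 are all 1, so H_0 = Z.
  H_1: rank ker ∂_1 − rank ∂_2 = (27 − 8) − 18 = 1, and ∂_2 has invariant factor 2 > 1, so H_1 = Z ⊕ Z/2.
  H_2: rank ker ∂_2 − rank ∂_3 = (18 − 18) − 0 = 0, and there is no ∂_3, so H_2 = 0.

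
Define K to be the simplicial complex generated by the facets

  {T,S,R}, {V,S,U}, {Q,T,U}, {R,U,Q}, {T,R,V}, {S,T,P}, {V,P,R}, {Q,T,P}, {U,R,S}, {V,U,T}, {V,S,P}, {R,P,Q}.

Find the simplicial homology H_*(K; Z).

H_0 ≅ Z,  H_1 ≅ Z/2Z,  H_2 = 0.

We work with the vertex ordering P < Q < R < S < T < U < V. The simplices of K, each written with vertices in increasing order, are:

  0-simplices (7): P, Q, R, S, T, U, V
  1-simplices (18): PQ, PR, PS, PT, PV, QR, QT, QU, RS, RT, RU, RV, ST, SU, SV, TU, TV, UV
  2-simplices (12): PQR, PQT, PRV, PST, PSV, QRU, QTU, RST, RSU, RTV, SUV, TUV

giving chain groups C_0 ≅ Z^7, C_1 ≅ Z^18, C_2 ≅ Z^12.

∂_1: C_1 → C_0 is given by ∂[p,q] = [q] − [p]. For instance
  ∂QU = U − Q.
The resulting 7×18 matrix has rank 6, and its Smith normal form has invariant factors (1,1,1,1,1,1).

Boundary ∂_2: C_2 → C_1 maps a triangle to the signed sum of its edges. For instance
  ∂SUV = UV − SV + SU,
  ∂RTV = TV − RV + RT.
The resulting 18×12 matrix has rank 12, and its Smith normal form has invariant factors (1,1,1,1,1,1,1,1,1,1,1,2).

Computing H_k = (kernel of ∂_k) / (image of ∂_{k+1}):

  H_0: rank C_0 − rank ∂_1 = 7 − 6 = 1, and the invariant factors of ∂_1 are all 1, so H_0 ≅ Z.
  H_1: rank ker ∂_1 − rank ∂_2 = (18 − 6) − 12 = 0, and ∂_2 has invariant factor 2 > 1, so H_1 ≅ Z/2Z.
  H_2: rank ker ∂_2 − rank ∂_3 = (12 − 12) − 0 = 0, and there is no ∂_3, so H_2 ≅ 0.

As a check, the Euler characteristic is 7 − 18 + 12 = 1, which agrees with 1 − 0 + 0 = 1.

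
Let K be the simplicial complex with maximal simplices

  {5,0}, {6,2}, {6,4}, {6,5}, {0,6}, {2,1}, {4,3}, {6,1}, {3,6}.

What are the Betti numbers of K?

Fix the vertex order 0 < 1 < 2 < 3 < 4 < 5 < 6 and write every simplex with vertices in increasing order. Then dim K = 1 and the simplices of K are:

  0-simplices (7): [0], [1], [2], [3], [4], [5], [6]
  1-simplices (9): [0,5], [0,6], [1,2], [1,6], [2,6], [3,4], [3,6], [4,6], [5,6]

so the chain groups are C_0 ≅ Z^7, C_1 ≅ Z^9.

Boundary ∂_1: C_1 → C_0 is given by ∂[p,q] = [q] − [p].
The 7×9 boundary matrix has rank 6 and Smith normal form diag(1,1,1,1,1,1).

From H_k ≅ ker(∂_k) / im(∂_{k+1}) we obtain:

  H_0: rank C_0 − rank ∂_1 = 7 − 6 = 1, and the invariant factors of ∂_1 are all 1, so H_0 = Z.
  H_1: rank ker ∂_1 − rank ∂_2 = (9 − 6) − 0 = 3, and there is no ∂_2, so H_1 = Z^3.

As a check, the Euler characteristic is 7 − 9 = -2, which agrees with 1 − 3 = -2.
(K is a triangulation of a wedge of 3 circles.)

Hence the Betti numbers are b_0 = 1, b_1 = 3.

b_0 = 1, b_1 = 3.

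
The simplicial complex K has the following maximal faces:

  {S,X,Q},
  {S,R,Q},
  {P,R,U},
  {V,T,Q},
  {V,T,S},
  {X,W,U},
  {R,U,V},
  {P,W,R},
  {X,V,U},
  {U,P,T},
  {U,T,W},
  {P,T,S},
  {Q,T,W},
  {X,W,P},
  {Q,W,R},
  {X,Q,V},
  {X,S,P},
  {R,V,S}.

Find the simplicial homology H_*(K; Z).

H_0 ≅ Z,  H_1 ≅ Z ⊕ Z_2,  H_2 = 0.

We work with the vertex ordering P < Q < R < S < T < U < V < W < X. The simplices of K, each written with vertices in increasing order, are:

  0-simplices (9): P, Q, R, S, T, U, V, W, X
  1-simplices (27): PR, PS, PT, PU, PW, PX, QR, QS, QT, QV, QW, QX, RS, RU, RV, RW, ST, SV, SX, TU, TV, TW, UV, UW, UX, VX, WX
  2-simplices (18): PRU, PRW, PST, PSX, PTU, PWX, QRS, QRW, QSX, QTV, QTW, QVX, RSV, RUV, STV, TUW, UVX, UWX

giving chain groups C_0 ≅ Z^9, C_1 ≅ Z^27, C_2 ≅ Z^18.

∂_1: C_1 → C_0 sends each edge [p,q] (with p < q) to q − p.
The resulting 9×27 matrix has rank 8, and its Smith normal form has invariant factors (1,1,1,1,1,1,1,1).

∂_2: C_2 → C_1 sends each 2-simplex [p,q,r] to [q,r] − [p,r] + [p,q]. For instance
  ∂PST = ST − PT + PS,
  ∂PWX = WX − PX + PW.
As a 27×18 matrix over Z this has rank 18, with invariant factors (1,1,1,1,1,1,1,1,1,1,1,1,1,1,1,1,1,2).

Computing H_k = (kernel of ∂_k) / (image of ∂_{k+1}):

  H_0: rank C_0 − rank ∂_1 = 9 − 8 = 1, and the invariant factors of ∂_1 are all 1, so H_0 ≅ Z.
  H_1: rank ker ∂_1 − rank ∂_2 = (27 − 8) − 18 = 1, and ∂_2 has invariant factor 2 > 1, so H_1 ≅ Z ⊕ Z_2.
  H_2: rank ker ∂_2 − rank ∂_3 = (18 − 18) − 0 = 0, and there is no ∂_3, so H_2 ≅ 0.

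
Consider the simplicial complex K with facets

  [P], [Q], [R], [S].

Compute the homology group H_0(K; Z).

H_0 ≅ Z^4.

We work with the vertex ordering P < Q < R < S. The simplices of K, each written with vertices in increasing order, are:

  0-simplices (4): P, Q, R, S

giving chain groups C_0 ≅ Z^4.

Now H_k = ker ∂_k / im ∂_{k+1}, so:

  H_0: rank C_0 − rank ∂_1 = 4 − 0 = 4, and there is no ∂_1, so H_0 = Z^4.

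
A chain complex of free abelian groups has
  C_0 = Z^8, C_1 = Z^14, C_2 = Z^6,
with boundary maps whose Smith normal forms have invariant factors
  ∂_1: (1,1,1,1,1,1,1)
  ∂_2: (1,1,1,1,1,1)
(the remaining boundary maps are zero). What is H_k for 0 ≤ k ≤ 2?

H_0: b_0 = 8 − 0 − 7 = 1; torsion from ∂_1 factors > 1: none. So H_0 ≅ Z.
H_1: b_1 = 14 − 7 − 6 = 1; torsion from ∂_2 factors > 1: none. So H_1 ≅ Z.
H_2: b_2 = 6 − 6 − 0 = 0; torsion from ∂_3 factors > 1: none. So H_2 ≅ 0.

H_0 ≅ Z,  H_1 ≅ Z,  H_2 = 0.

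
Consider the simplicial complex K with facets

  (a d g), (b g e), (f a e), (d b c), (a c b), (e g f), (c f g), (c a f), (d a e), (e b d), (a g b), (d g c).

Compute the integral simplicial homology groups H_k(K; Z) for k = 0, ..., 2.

H_0 ≅ Z,  H_1 ≅ Z/2,  H_2 = 0.

K has 7 vertices, 18 edges, 12 triangles.
rank ∂_0 = 0, rank ∂_1 = 6 ⇒ b_0 = 7 − 0 − 6 = 1; all invariant factors of ∂_1 are 1 so no torsion. So H_0 ≅ Z.
rank ∂_1 = 6, rank ∂_2 = 12 ⇒ b_1 = 18 − 6 − 12 = 0; ∂_2 has invariant factor(s) [2] giving torsion. So H_1 ≅ Z/2.
rank ∂_2 = 12, rank ∂_3 = 0 ⇒ b_2 = 12 − 12 − 0 = 0. So H_2 ≅ 0.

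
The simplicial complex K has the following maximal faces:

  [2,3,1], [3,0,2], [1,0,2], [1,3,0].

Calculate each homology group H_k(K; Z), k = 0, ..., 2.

We work with the vertex ordering 0 < 1 < 2 < 3. The simplices of K, each written with vertices in increasing order, are:

  0-simplices (4): [0], [1], [2], [3]
  1-simplices (6): [0,1], [0,2], [0,3], [1,2], [1,3], [2,3]
  2-simplices (4): [0,1,2], [0,1,3], [0,2,3], [1,2,3]

so the chain groups are C_0 ≅ Z^4, C_1 ≅ Z^6, C_2 ≅ Z^4.

Boundary ∂_1: C_1 → C_0 maps an edge to its endpoints' difference, ∂[p,q] = q − p. For instance
  ∂[2,3] = [3] − [2].
As a 4×6 matrix over Z this has rank 3, with invariant factors (1,1,1).

∂_2: C_2 → C_1 acts by ∂[p,q,r] = [q,r] − [p,r] + [p,q]. For instance
  ∂[0,2,3] = [2,3] − [0,3] + [0,2],
  ∂[0,1,2] = [1,2] − [0,2] + [0,1].
The 6×4 boundary matrix has rank 3 and Smith normal form diag(1,1,1).

From H_k ≅ ker(∂_k) / im(∂_{k+1}) we obtain:

  H_0: rank C_0 − rank ∂_1 = 4 − 3 = 1, and the invariant factors of ∂_1 are all 1, so H_0 ≅ Z.
  H_1: rank ker ∂_1 − rank ∂_2 = (6 − 3) − 3 = 0, and the invariant factors of ∂_2 are all 1, so H_1 ≅ 0.
  H_2: rank ker ∂_2 − rank ∂_3 = (4 − 3) − 0 = 1, and there is no ∂_3, so H_2 ≅ Z.

H_0 ≅ Z,  H_1 = 0,  H_2 ≅ Z.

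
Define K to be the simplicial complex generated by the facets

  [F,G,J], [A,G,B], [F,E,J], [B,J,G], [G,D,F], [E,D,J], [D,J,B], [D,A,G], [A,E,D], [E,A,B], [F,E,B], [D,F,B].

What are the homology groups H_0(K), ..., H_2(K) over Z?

Fix the vertex order A < B < D < E < F < G < J and write every simplex with vertices in increasing order. Then dim K = 2 and the simplices of K are:

  0-simplices (7): A, B, D, E, F, G, J
  1-simplices (18): AB, AD, AE, AG, BD, BE, BF, BG, BJ, DE, DF, DG, DJ, EF, EJ, FG, FJ, GJ
  2-simplices (12): ABE, ABG, ADE, ADG, BDF, BDJ, BEF, BGJ, DEJ, DFG, EFJ, FGJ

giving chain groups C_0 ≅ Z^7, C_1 ≅ Z^18, C_2 ≅ Z^12.

Boundary ∂_1: C_1 → C_0 is given by ∂[p,q] = [q] − [p]. For instance
  ∂DE = E − D.
The 7×18 boundary matrix has rank 6 and Smith normal form diag(1,1,1,1,1,1).

The boundary map ∂_2: C_2 → C_1 maps a triangle to the signed sum of its edges. For instance
  ∂EFJ = FJ − EJ + EF,
  ∂BEF = EF − BF + BE.
The 18×12 boundary matrix has rank 12 and Smith normal form diag(1,1,1,1,1,1,1,1,1,1,1,2).

From H_k ≅ ker(∂_k) / im(∂_{k+1}) we obtain:

  H_0: rank C_0 − rank ∂_1 = 7 − 6 = 1, and the invariant factors of ∂_1 are all 1, so H_0 = Z.
  H_1: rank ker ∂_1 − rank ∂_2 = (18 − 6) − 12 = 0, and ∂_2 has invariant factor 2 > 1, so H_1 = Z/2Z.
  H_2: rank ker ∂_2 − rank ∂_3 = (12 − 12) − 0 = 0, and there is no ∂_3, so H_2 = 0.

H_0 = Z,  H_1 = Z/2Z,  H_2 = 0.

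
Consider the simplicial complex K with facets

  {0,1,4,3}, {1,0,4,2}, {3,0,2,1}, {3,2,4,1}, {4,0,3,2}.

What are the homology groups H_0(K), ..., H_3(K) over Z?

H_0 = Z,  H_1 = 0,  H_2 = 0,  H_3 = Z.

K has 5 vertices, 10 edges, 10 triangles, 5 3-simplices.
rank ∂_0 = 0, rank ∂_1 = 4 ⇒ b_0 = 5 − 0 − 4 = 1; all invariant factors of ∂_1 are 1 so no torsion. So H_0 ≅ Z.
rank ∂_1 = 4, rank ∂_2 = 6 ⇒ b_1 = 10 − 4 − 6 = 0; all invariant factors of ∂_2 are 1 so no torsion. So H_1 ≅ 0.
rank ∂_2 = 6, rank ∂_3 = 4 ⇒ b_2 = 10 − 6 − 4 = 0; all invariant factors of ∂_3 are 1 so no torsion. So H_2 ≅ 0.
rank ∂_3 = 4, rank ∂_4 = 0 ⇒ b_3 = 5 − 4 − 0 = 1. So H_3 ≅ Z.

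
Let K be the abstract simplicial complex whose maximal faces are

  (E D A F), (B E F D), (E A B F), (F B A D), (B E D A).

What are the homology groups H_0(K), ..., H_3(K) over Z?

We work with the vertex ordering A < B < D < E < F. The simplices of K, each written with vertices in increasing order, are:

  0-simplices (5): A, B, D, E, F
  1-simplices (10): AB, AD, AE, AF, BD, BE, BF, DE, DF, EF
  2-simplices (10): ABD, ABE, ABF, ADE, ADF, AEF, BDE, BDF, BEF, DEF
  3-simplices (5): ABDE, ABDF, ABEF, ADEF, BDEF

giving chain groups C_0 ≅ Z^5, C_1 ≅ Z^10, C_2 ≅ Z^10, C_3 ≅ Z^5.

∂_1: C_1 → C_0 maps an edge to its endpoints' difference, ∂[p,q] = q − p. For instance
  ∂BD = D − B.
As a 5×10 matrix over Z this has rank 4, with invariant factors (1,1,1,1).

Boundary ∂_2: C_2 → C_1 maps a triangle to the signed sum of its edges. For instance
  ∂AEF = EF − AF + AE,
  ∂ABE = BE − AE + AB.
As a 10×10 matrix over Z this has rank 6, with invariant factors (1,1,1,1,1,1).

∂_3: C_3 → C_2 sends each 3-simplex σ to the alternating sum Σ_i (−1)^i (σ with its i-th vertex removed). For instance
  ∂ABDF = BDF − ADF + ABF − ABD,
  ∂ADEF = DEF − AEF + ADF − ADE.
The resulting 10×5 matrix has rank 4, and its Smith normal form has invariant factors (1,1,1,1).

Computing H_k = (kernel of ∂_k) / (image of ∂_{k+1}):

  H_0: rank C_0 − rank ∂_1 = 5 − 4 = 1, and the invariant factors of ∂_1 are all 1, so H_0 = Z.
  H_1: rank ker ∂_1 − rank ∂_2 = (10 − 4) − 6 = 0, and the invariant factors of ∂_2 are all 1, so H_1 = 0.
  H_2: rank ker ∂_2 − rank ∂_3 = (10 − 6) − 4 = 0, and the invariant factors of ∂_3 are all 1, so H_2 = 0.
  H_3: rank ker ∂_3 − rank ∂_4 = (5 − 4) − 0 = 1, and there is no ∂_4, so H_3 = Z.

As a check, the Euler characteristic is 5 − 10 + 10 − 5 = 0, which agrees with 1 − 0 + 0 − 1 = 0.

H_0 ≅ Z,  H_1 = 0,  H_2 = 0,  H_3 ≅ Z.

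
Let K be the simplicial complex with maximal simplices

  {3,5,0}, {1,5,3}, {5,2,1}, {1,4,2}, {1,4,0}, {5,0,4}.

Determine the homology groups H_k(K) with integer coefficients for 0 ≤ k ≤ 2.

H_0 = Z,  H_1 = Z,  H_2 = 0.

Order the vertices as 0 < 1 < 2 < 3 < 4 < 5. Listing each simplex with vertices in this order, K has dimension 2 with simplices:

  0-simplices (6): [0], [1], [2], [3], [4], [5]
  1-simplices (12): [0,1], [0,3], [0,4], [0,5], [1,2], [1,3], [1,4], [1,5], [2,4], [2,5], [3,5], [4,5]
  2-simplices (6): [0,1,4], [0,3,5], [0,4,5], [1,2,4], [1,2,5], [1,3,5]

so the chain groups are C_0 ≅ Z^6, C_1 ≅ Z^12, C_2 ≅ Z^6.

Boundary ∂_1: C_1 → C_0 is given by ∂[p,q] = [q] − [p]. For instance
  ∂[0,1] = [1] − [0].
This gives a 6×12 integer matrix of rank 5; reducing to Smith normal form yields diagonal entries (1,1,1,1,1).

∂_2: C_2 → C_1 sends each 2-simplex [p,q,r] to [q,r] − [p,r] + [p,q]. For instance
  ∂[1,2,4] = [2,4] − [1,4] + [1,2],
  ∂[1,3,5] = [3,5] − [1,5] + [1,3].
The 12×6 boundary matrix has rank 6 and Smith normal form diag(1,1,1,1,1,1).

Reading off H_k = ker ∂_k / im ∂_{k+1}:

  H_0: rank C_0 − rank ∂_1 = 6 − 5 = 1, and the invariant factors of ∂_1 are all 1, so H_0 ≅ Z.
  H_1: rank ker ∂_1 − rank ∂_2 = (12 − 5) − 6 = 1, and the invariant factors of ∂_2 are all 1, so H_1 ≅ Z.
  H_2: rank ker ∂_2 − rank ∂_3 = (6 − 6) − 0 = 0, and there is no ∂_3, so H_2 ≅ 0.

(K is a triangulation of the cylinder S^1 x I.)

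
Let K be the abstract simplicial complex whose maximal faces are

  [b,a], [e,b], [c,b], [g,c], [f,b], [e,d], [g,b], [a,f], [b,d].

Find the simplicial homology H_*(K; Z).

We work with the vertex ordering a < b < c < d < e < f < g. The simplices of K, each written with vertices in increasing order, are:

  0-simplices (7): a, b, c, d, e, f, g
  1-simplices (9): ab, af, bc, bd, be, bf, bg, cg, de

so the chain groups are C_0 ≅ Z^7, C_1 ≅ Z^9.

The boundary map ∂_1: C_1 → C_0 sends each edge [p,q] (with p < q) to q − p.
As a 7×9 matrix over Z this has rank 6, with invariant factors (1,1,1,1,1,1).

Now H_k = ker ∂_k / im ∂_{k+1}, so:

  H_0: rank C_0 − rank ∂_1 = 7 − 6 = 1, and the invariant factors of ∂_1 are all 1, so H_0 ≅ Z.
  H_1: rank ker ∂_1 − rank ∂_2 = (9 − 6) − 0 = 3, and there is no ∂_2, so H_1 ≅ Z^3.

H_0 = Z,  H_1 = Z^3.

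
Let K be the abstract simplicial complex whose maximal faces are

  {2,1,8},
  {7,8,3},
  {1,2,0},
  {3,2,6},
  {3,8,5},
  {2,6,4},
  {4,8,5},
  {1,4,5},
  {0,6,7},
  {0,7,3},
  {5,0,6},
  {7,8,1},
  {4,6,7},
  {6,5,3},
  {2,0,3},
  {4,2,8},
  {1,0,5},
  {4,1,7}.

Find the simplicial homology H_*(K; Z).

K has 9 vertices, 27 edges, 18 triangles.
rank ∂_0 = 0, rank ∂_1 = 8 ⇒ b_0 = 9 − 0 − 8 = 1; all invariant factors of ∂_1 are 1 so no torsion. So H_0 = Z.
rank ∂_1 = 8, rank ∂_2 = 18 ⇒ b_1 = 27 − 8 − 18 = 1; ∂_2 has invariant factor(s) [2] giving torsion. So H_1 = Z ⊕ Z/2Z.
rank ∂_2 = 18, rank ∂_3 = 0 ⇒ b_2 = 18 − 18 − 0 = 0. So H_2 = 0.

H_0 = Z,  H_1 = Z ⊕ Z/2Z,  H_2 = 0.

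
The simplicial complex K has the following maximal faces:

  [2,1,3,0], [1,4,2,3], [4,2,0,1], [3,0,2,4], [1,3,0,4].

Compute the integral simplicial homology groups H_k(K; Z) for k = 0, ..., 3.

H_0 ≅ Z,  H_1 = 0,  H_2 = 0,  H_3 ≅ Z.

K has 5 vertices, 10 edges, 10 triangles, 5 3-simplices.
rank ∂_0 = 0, rank ∂_1 = 4 ⇒ b_0 = 5 − 0 − 4 = 1; all invariant factors of ∂_1 are 1 so no torsion. So H_0 = Z.
rank ∂_1 = 4, rank ∂_2 = 6 ⇒ b_1 = 10 − 4 − 6 = 0; all invariant factors of ∂_2 are 1 so no torsion. So H_1 = 0.
rank ∂_2 = 6, rank ∂_3 = 4 ⇒ b_2 = 10 − 6 − 4 = 0; all invariant factors of ∂_3 are 1 so no torsion. So H_2 = 0.
rank ∂_3 = 4, rank ∂_4 = 0 ⇒ b_3 = 5 − 4 − 0 = 1. So H_3 = Z.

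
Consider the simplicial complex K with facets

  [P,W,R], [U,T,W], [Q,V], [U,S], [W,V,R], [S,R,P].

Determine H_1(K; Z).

Order the vertices as P < Q < R < S < T < U < V < W. Listing each simplex with vertices in this order, K has dimension 2 with simplices:

  0-simplices (8): P, Q, R, S, T, U, V, W
  1-simplices (12): PR, PS, PW, QV, RS, RV, RW, SU, TU, TW, UW, VW
  2-simplices (4): PRS, PRW, RVW, TUW

Hence C_0 ≅ Z^8, C_1 ≅ Z^12, C_2 ≅ Z^4.

The boundary map ∂_1: C_1 → C_0 is given by ∂[p,q] = [q] − [p]. For instance
  ∂SU = U − S.
The resulting 8×12 matrix has rank 7, and its Smith normal form has invariant factors (1,1,1,1,1,1,1).

∂_2: C_2 → C_1 acts by ∂[p,q,r] = [q,r] − [p,r] + [p,q]. For instance
  ∂PRW = RW − PW + PR,
  ∂RVW = VW − RW + RV.
This gives a 12×4 integer matrix of rank 4; reducing to Smith normal form yields diagonal entries (1,1,1,1).

Reading off H_k = ker ∂_k / im ∂_{k+1}:

  H_1: rank ker ∂_1 − rank ∂_2 = (12 − 7) − 4 = 1, and the invariant factors of ∂_2 are all 1, so H_1 = Z.

H_1 = Z.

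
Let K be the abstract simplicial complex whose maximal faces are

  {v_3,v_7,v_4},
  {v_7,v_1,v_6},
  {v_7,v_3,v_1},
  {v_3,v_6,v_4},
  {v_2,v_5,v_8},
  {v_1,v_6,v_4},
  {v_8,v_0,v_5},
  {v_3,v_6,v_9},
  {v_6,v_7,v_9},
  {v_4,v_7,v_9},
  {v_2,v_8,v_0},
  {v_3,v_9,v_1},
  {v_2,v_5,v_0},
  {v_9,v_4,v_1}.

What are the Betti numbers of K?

We work with the vertex ordering v_0 < v_1 < v_2 < v_3 < v_4 < v_5 < v_6 < v_7 < v_8 < v_9. The simplices of K, each written with vertices in increasing order, are:

  0-simplices (10): [v_0], [v_1], [v_2], [v_3], [v_4], [v_5], [v_6], [v_7], [v_8], [v_9]
  1-simplices (21): (21 of them)
  2-simplices (14): (14 of them)

giving chain groups C_0 ≅ Z^10, C_1 ≅ Z^21, C_2 ≅ Z^14.

Boundary ∂_1: C_1 → C_0 maps an edge to its endpoints' difference, ∂[p,q] = q − p. For instance
  ∂[v_1,v_3] = [v_3] − [v_1].
As a 10×21 matrix over Z this has rank 8, with invariant factors (1,1,1,1,1,1,1,1).

∂_2: C_2 → C_1 maps a triangle to the signed sum of its edges. For instance
  ∂[v_4,v_7,v_9] = [v_7,v_9] − [v_4,v_9] + [v_4,v_7],
  ∂[v_1,v_4,v_9] = [v_4,v_9] − [v_1,v_9] + [v_1,v_4].
The 21×14 boundary matrix has rank 13 and Smith normal form diag(1,1,1,1,1,1,1,1,1,1,1,1,2).

Reading off H_k = ker ∂_k / im ∂_{k+1}:

  H_0: rank C_0 − rank ∂_1 = 10 − 8 = 2, and the invariant factors of ∂_1 are all 1, so H_0 = Z^2.
  H_1: rank ker ∂_1 − rank ∂_2 = (21 − 8) − 13 = 0, and ∂_2 has invariant factor 2 > 1, so H_1 = Z/2Z.
  H_2: rank ker ∂_2 − rank ∂_3 = (14 − 13) − 0 = 1, and there is no ∂_3, so H_2 = Z.

Hence the Betti numbers are b_0 = 2, b_1 = 0, b_2 = 1.

b_0 = 2, b_1 = 0, b_2 = 1.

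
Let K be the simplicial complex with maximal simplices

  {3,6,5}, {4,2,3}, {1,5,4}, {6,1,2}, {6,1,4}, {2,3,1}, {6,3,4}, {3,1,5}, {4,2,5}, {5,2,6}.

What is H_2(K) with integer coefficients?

Order the vertices as 1 < 2 < 3 < 4 < 5 < 6. Listing each simplex with vertices in this order, K has dimension 2 with simplices:

  0-simplices (6): [1], [2], [3], [4], [5], [6]
  1-simplices (15): [1,2], [1,3], [1,4], [1,5], [1,6], [2,3], [2,4], [2,5], [2,6], [3,4], [3,5], [3,6], [4,5], [4,6], [5,6]
  2-simplices (10): [1,2,3], [1,2,6], [1,3,5], [1,4,5], [1,4,6], [2,3,4], [2,4,5], [2,5,6], [3,4,6], [3,5,6]

giving chain groups C_0 ≅ Z^6, C_1 ≅ Z^15, C_2 ≅ Z^10.

∂_1: C_1 → C_0 sends each edge [p,q] (with p < q) to q − p. For instance
  ∂[1,4] = [4] − [1].
The resulting 6×15 matrix has rank 5, and its Smith normal form has invariant factors (1,1,1,1,1).

The boundary map ∂_2: C_2 → C_1 acts by ∂[p,q,r] = [q,r] − [p,r] + [p,q]. For instance
  ∂[1,3,5] = [3,5] − [1,5] + [1,3],
  ∂[2,4,5] = [4,5] − [2,5] + [2,4].
As a 15×10 matrix over Z this has rank 10, with invariant factors (1,1,1,1,1,1,1,1,1,2).

Reading off H_k = ker ∂_k / im ∂_{k+1}:

  H_2: rank ker ∂_2 − rank ∂_3 = (10 − 10) − 0 = 0, and there is no ∂_3, so H_2 ≅ 0.

H_2 ≅ 0.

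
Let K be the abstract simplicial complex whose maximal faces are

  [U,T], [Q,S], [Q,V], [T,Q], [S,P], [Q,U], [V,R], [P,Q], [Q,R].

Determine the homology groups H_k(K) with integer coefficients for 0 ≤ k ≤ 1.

H_0 ≅ Z,  H_1 ≅ Z^3.

Take the total order P < Q < R < S < T < U < V on the vertex set. Then K (dimension 1) consists of the simplices:

  0-simplices (7): P, Q, R, S, T, U, V
  1-simplices (9): PQ, PS, QR, QS, QT, QU, QV, RV, TU

so the chain groups are C_0 ≅ Z^7, C_1 ≅ Z^9.

The boundary map ∂_1: C_1 → C_0 maps an edge to its endpoints' difference, ∂[p,q] = q − p.
This gives a 7×9 integer matrix of rank 6; reducing to Smith normal form yields diagonal entries (1,1,1,1,1,1).

Now H_k = ker ∂_k / im ∂_{k+1}, so:

  H_0: rank C_0 − rank ∂_1 = 7 − 6 = 1, and the invariant factors of ∂_1 are all 1, so H_0 ≅ Z.
  H_1: rank ker ∂_1 − rank ∂_2 = (9 − 6) − 0 = 3, and there is no ∂_2, so H_1 ≅ Z^3.

As a check, the Euler characteristic is 7 − 9 = -2, which agrees with 1 − 3 = -2.
(K is a triangulation of a wedge of 3 circles.)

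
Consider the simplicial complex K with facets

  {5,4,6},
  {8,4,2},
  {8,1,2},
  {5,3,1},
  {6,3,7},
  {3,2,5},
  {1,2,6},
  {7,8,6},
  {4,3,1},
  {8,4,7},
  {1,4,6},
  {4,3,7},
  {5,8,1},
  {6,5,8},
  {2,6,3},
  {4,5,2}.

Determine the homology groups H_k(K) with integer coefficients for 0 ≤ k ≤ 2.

H_0 = Z,  H_1 = Z^2,  H_2 = Z.

We work with the vertex ordering 1 < 2 < 3 < 4 < 5 < 6 < 7 < 8. The simplices of K, each written with vertices in increasing order, are:

  0-simplices (8): [1], [2], [3], [4], [5], [6], [7], [8]
  1-simplices (24): (24 of them)
  2-simplices (16): [1,2,6], [1,2,8], [1,3,4], [1,3,5], [1,4,6], [1,5,8], [2,3,5], [2,3,6], [2,4,5], [2,4,8], [3,4,7], [3,6,7], [4,5,6], [4,7,8], [5,6,8], [6,7,8]

giving chain groups C_0 ≅ Z^8, C_1 ≅ Z^24, C_2 ≅ Z^16.

Boundary ∂_1: C_1 → C_0 is given by ∂[p,q] = [q] − [p]. For instance
  ∂[4,7] = [7] − [4].
The 8×24 boundary matrix has rank 7 and Smith normal form diag(1,1,1,1,1,1,1).

Boundary ∂_2: C_2 → C_1 acts by ∂[p,q,r] = [q,r] − [p,r] + [p,q]. For instance
  ∂[1,4,6] = [4,6] − [1,6] + [1,4],
  ∂[4,7,8] = [7,8] − [4,8] + [4,7].
The resulting 24×16 matrix has rank 15, and its Smith normal form has invariant factors (1,1,1,1,1,1,1,1,1,1,1,1,1,1,1).

From H_k ≅ ker(∂_k) / im(∂_{k+1}) we obtain:

  H_0: rank C_0 − rank ∂_1 = 8 − 7 = 1, and the invariant factors of ∂_1 are all 1, so H_0 ≅ Z.
  H_1: rank ker ∂_1 − rank ∂_2 = (24 − 7) − 15 = 2, and the invariant factors of ∂_2 are all 1, so H_1 ≅ Z^2.
  H_2: rank ker ∂_2 − rank ∂_3 = (16 − 15) − 0 = 1, and there is no ∂_3, so H_2 ≅ Z.

As a check, the Euler characteristic is 8 − 24 + 16 = 0, which agrees with 1 − 2 + 1 = 0.
(K is a triangulation of the torus T^2.)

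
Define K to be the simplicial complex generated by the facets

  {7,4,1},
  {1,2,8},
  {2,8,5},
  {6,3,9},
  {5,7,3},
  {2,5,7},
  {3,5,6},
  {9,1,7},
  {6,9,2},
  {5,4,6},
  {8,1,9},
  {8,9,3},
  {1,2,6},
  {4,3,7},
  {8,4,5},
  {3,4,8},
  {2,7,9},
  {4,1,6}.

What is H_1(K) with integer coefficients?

Fix the vertex order 1 < 2 < 3 < 4 < 5 < 6 < 7 < 8 < 9 and write every simplex with vertices in increasing order. Then dim K = 2 and the simplices of K are:

  0-simplices (9): [1], [2], [3], [4], [5], [6], [7], [8], [9]
  1-simplices (27): (27 of them)
  2-simplices (18): [1,2,6], [1,2,8], [1,4,6], [1,4,7], [1,7,9], [1,8,9], [2,5,7], [2,5,8], [2,6,9], [2,7,9], [3,4,7], [3,4,8], [3,5,6], [3,5,7], [3,6,9], [3,8,9], [4,5,6], [4,5,8]

so the chain groups are C_0 ≅ Z^9, C_1 ≅ Z^27, C_2 ≅ Z^18.

The boundary map ∂_1: C_1 → C_0 is given by ∂[p,q] = [q] − [p].
As a 9×27 matrix over Z this has rank 8, with invariant factors (1,1,1,1,1,1,1,1).

The boundary map ∂_2: C_2 → C_1 acts by ∂[p,q,r] = [q,r] − [p,r] + [p,q]. For instance
  ∂[3,6,9] = [6,9] − [3,9] + [3,6],
  ∂[3,5,7] = [5,7] − [3,7] + [3,5].
This gives a 27×18 integer matrix of rank 18; reducing to Smith normal form yields diagonal entries (1,1,1,1,1,1,1,1,1,1,1,1,1,1,1,1,1,2).

From H_k ≅ ker(∂_k) / im(∂_{k+1}) we obtain:

  H_1: rank ker ∂_1 − rank ∂_2 = (27 − 8) − 18 = 1, and ∂_2 has invariant factor 2 > 1, so H_1 ≅ Z ⊕ Z/2.

H_1 = Z ⊕ Z/2.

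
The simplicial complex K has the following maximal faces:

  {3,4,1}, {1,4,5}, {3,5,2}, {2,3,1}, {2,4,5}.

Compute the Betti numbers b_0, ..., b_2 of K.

b_0 = 1, b_1 = 1, b_2 = 0.

Fix the vertex order 1 < 2 < 3 < 4 < 5 and write every simplex with vertices in increasing order. Then dim K = 2 and the simplices of K are:

  0-simplices (5): [1], [2], [3], [4], [5]
  1-simplices (10): [1,2], [1,3], [1,4], [1,5], [2,3], [2,4], [2,5], [3,4], [3,5], [4,5]
  2-simplices (5): [1,2,3], [1,3,4], [1,4,5], [2,3,5], [2,4,5]

giving chain groups C_0 ≅ Z^5, C_1 ≅ Z^10, C_2 ≅ Z^5.

∂_1: C_1 → C_0 is given by ∂[p,q] = [q] − [p]. For instance
  ∂[2,3] = [3] − [2].
As a 5×10 matrix over Z this has rank 4, with invariant factors (1,1,1,1).

Boundary ∂_2: C_2 → C_1 sends each 2-simplex [p,q,r] to [q,r] − [p,r] + [p,q]. For instance
  ∂[2,4,5] = [4,5] − [2,5] + [2,4],
  ∂[1,4,5] = [4,5] − [1,5] + [1,4].
The resulting 10×5 matrix has rank 5, and its Smith normal form has invariant factors (1,1,1,1,1).

Computing H_k = (kernel of ∂_k) / (image of ∂_{k+1}):

  H_0: rank C_0 − rank ∂_1 = 5 − 4 = 1, and the invariant factors of ∂_1 are all 1, so H_0 ≅ Z.
  H_1: rank ker ∂_1 − rank ∂_2 = (10 − 4) − 5 = 1, and the invariant factors of ∂_2 are all 1, so H_1 ≅ Z.
  H_2: rank ker ∂_2 − rank ∂_3 = (5 − 5) − 0 = 0, and there is no ∂_3, so H_2 ≅ 0.

As a check, the Euler characteristic is 5 − 10 + 5 = 0, which agrees with 1 − 1 + 0 = 0.

Hence the Betti numbers are b_0 = 1, b_1 = 1, b_2 = 0.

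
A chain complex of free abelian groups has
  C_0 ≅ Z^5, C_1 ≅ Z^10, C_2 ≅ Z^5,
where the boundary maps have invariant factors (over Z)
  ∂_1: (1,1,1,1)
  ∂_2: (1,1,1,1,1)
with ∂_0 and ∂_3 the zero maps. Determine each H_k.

H_0: b_0 = 5 − 0 − 4 = 1; torsion from ∂_1 factors > 1: none. So H_0 = Z.
H_1: b_1 = 10 − 4 − 5 = 1; torsion from ∂_2 factors > 1: none. So H_1 = Z.
H_2: b_2 = 5 − 5 − 0 = 0; torsion from ∂_3 factors > 1: none. So H_2 = 0.

H_0 = Z,  H_1 = Z,  H_2 = 0.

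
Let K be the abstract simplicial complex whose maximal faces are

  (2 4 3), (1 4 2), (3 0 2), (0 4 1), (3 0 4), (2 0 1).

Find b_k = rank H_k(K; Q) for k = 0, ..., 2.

Fix the vertex order 0 < 1 < 2 < 3 < 4 and write every simplex with vertices in increasing order. Then dim K = 2 and the simplices of K are:

  0-simplices (5): [0], [1], [2], [3], [4]
  1-simplices (9): [0,1], [0,2], [0,3], [0,4], [1,2], [1,4], [2,3], [2,4], [3,4]
  2-simplices (6): [0,1,2], [0,1,4], [0,2,3], [0,3,4], [1,2,4], [2,3,4]

so the chain groups are C_0 ≅ Z^5, C_1 ≅ Z^9, C_2 ≅ Z^6.

Boundary ∂_1: C_1 → C_0 sends each edge [p,q] (with p < q) to q − p. For instance
  ∂[0,1] = [1] − [0].
The 5×9 boundary matrix has rank 4 and Smith normal form diag(1,1,1,1).

The boundary map ∂_2: C_2 → C_1 acts by ∂[p,q,r] = [q,r] − [p,r] + [p,q]. For instance
  ∂[0,1,2] = [1,2] − [0,2] + [0,1],
  ∂[0,3,4] = [3,4] − [0,4] + [0,3].
The resulting 9×6 matrix has rank 5, and its Smith normal form has invariant factors (1,1,1,1,1).

Reading off H_k = ker ∂_k / im ∂_{k+1}:

  H_0: rank C_0 − rank ∂_1 = 5 − 4 = 1, and the invariant factors of ∂_1 are all 1, so H_0 = Z.
  H_1: rank ker ∂_1 − rank ∂_2 = (9 − 4) − 5 = 0, and the invariant factors of ∂_2 are all 1, so H_1 = 0.
  H_2: rank ker ∂_2 − rank ∂_3 = (6 − 5) − 0 = 1, and there is no ∂_3, so H_2 = Z.

As a check, the Euler characteristic is 5 − 9 + 6 = 2, which agrees with 1 − 0 + 1 = 2.
(K is a triangulation of the 2-sphere S^2.)

Hence the Betti numbers are b_0 = 1, b_1 = 0, b_2 = 1.

b_0 = 1, b_1 = 0, b_2 = 1.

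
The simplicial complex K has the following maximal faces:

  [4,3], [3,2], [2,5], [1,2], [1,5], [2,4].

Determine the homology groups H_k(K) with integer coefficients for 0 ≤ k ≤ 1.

We work with the vertex ordering 1 < 2 < 3 < 4 < 5. The simplices of K, each written with vertices in increasing order, are:

  0-simplices (5): [1], [2], [3], [4], [5]
  1-simplices (6): [1,2], [1,5], [2,3], [2,4], [2,5], [3,4]

giving chain groups C_0 ≅ Z^5, C_1 ≅ Z^6.

Boundary ∂_1: C_1 → C_0 maps an edge to its endpoints' difference, ∂[p,q] = q − p.
The resulting 5×6 matrix has rank 4, and its Smith normal form has invariant factors (1,1,1,1).

Now H_k = ker ∂_k / im ∂_{k+1}, so:

  H_0: rank C_0 − rank ∂_1 = 5 − 4 = 1, and the invariant factors of ∂_1 are all 1, so H_0 ≅ Z.
  H_1: rank ker ∂_1 − rank ∂_2 = (6 − 4) − 0 = 2, and there is no ∂_2, so H_1 ≅ Z^2.

H_0 ≅ Z,  H_1 ≅ Z^2.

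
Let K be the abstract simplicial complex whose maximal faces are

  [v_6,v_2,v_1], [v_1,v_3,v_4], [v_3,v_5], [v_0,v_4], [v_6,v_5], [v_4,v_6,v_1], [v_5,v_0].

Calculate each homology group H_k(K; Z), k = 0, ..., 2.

H_0 = Z,  H_1 = Z^2,  H_2 = 0.

Take the total order v_0 < v_1 < v_2 < v_3 < v_4 < v_5 < v_6 on the vertex set. Then K (dimension 2) consists of the simplices:

  0-simplices (7): [v_0], [v_1], [v_2], [v_3], [v_4], [v_5], [v_6]
  1-simplices (11): [v_0,v_4], [v_0,v_5], [v_1,v_2], [v_1,v_3], [v_1,v_4], [v_1,v_6], [v_2,v_6], [v_3,v_4], [v_3,v_5], [v_4,v_6], [v_5,v_6]
  2-simplices (3): [v_1,v_2,v_6], [v_1,v_3,v_4], [v_1,v_4,v_6]

giving chain groups C_0 ≅ Z^7, C_1 ≅ Z^11, C_2 ≅ Z^3.

The boundary map ∂_1: C_1 → C_0 is given by ∂[p,q] = [q] − [p]. For instance
  ∂[v_1,v_4] = [v_4] − [v_1].
The resulting 7×11 matrix has rank 6, and its Smith normal form has invariant factors (1,1,1,1,1,1).

Boundary ∂_2: C_2 → C_1 acts by ∂[p,q,r] = [q,r] − [p,r] + [p,q]. For instance
  ∂[v_1,v_2,v_6] = [v_2,v_6] − [v_1,v_6] + [v_1,v_2],
  ∂[v_1,v_3,v_4] = [v_3,v_4] − [v_1,v_4] + [v_1,v_3].
As a 11×3 matrix over Z this has rank 3, with invariant factors (1,1,1).

From H_k ≅ ker(∂_k) / im(∂_{k+1}) we obtain:

  H_0: rank C_0 − rank ∂_1 = 7 − 6 = 1, and the invariant factors of ∂_1 are all 1, so H_0 = Z.
  H_1: rank ker ∂_1 − rank ∂_2 = (11 − 6) − 3 = 2, and the invariant factors of ∂_2 are all 1, so H_1 = Z^2.
  H_2: rank ker ∂_2 − rank ∂_3 = (3 − 3) − 0 = 0, and there is no ∂_3, so H_2 = 0.

As a check, the Euler characteristic is 7 − 11 + 3 = -1, which agrees with 1 − 2 + 0 = -1.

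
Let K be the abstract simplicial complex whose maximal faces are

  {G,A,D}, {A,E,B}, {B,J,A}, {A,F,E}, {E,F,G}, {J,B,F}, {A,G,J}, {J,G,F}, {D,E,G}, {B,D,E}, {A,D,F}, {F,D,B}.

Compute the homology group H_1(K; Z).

H_1 ≅ Z/2.

Order the vertices as A < B < D < E < F < G < J. Listing each simplex with vertices in this order, K has dimension 2 with simplices:

  0-simplices (7): A, B, D, E, F, G, J
  1-simplices (18): AB, AD, AE, AF, AG, AJ, BD, BE, BF, BJ, DE, DF, DG, EF, EG, FG, FJ, GJ
  2-simplices (12): ABE, ABJ, ADF, ADG, AEF, AGJ, BDE, BDF, BFJ, DEG, EFG, FGJ

Hence C_0 ≅ Z^7, C_1 ≅ Z^18, C_2 ≅ Z^12.

Boundary ∂_1: C_1 → C_0 sends each edge [p,q] (with p < q) to q − p. For instance
  ∂BJ = J − B.
As a 7×18 matrix over Z this has rank 6, with invariant factors (1,1,1,1,1,1).

∂_2: C_2 → C_1 maps a triangle to the signed sum of its edges. For instance
  ∂EFG = FG − EG + EF,
  ∂FGJ = GJ − FJ + FG.
This gives a 18×12 integer matrix of rank 12; reducing to Smith normal form yields diagonal entries (1,1,1,1,1,1,1,1,1,1,1,2).

Computing H_k = (kernel of ∂_k) / (image of ∂_{k+1}):

  H_1: rank ker ∂_1 − rank ∂_2 = (18 − 6) − 12 = 0, and ∂_2 has invariant factor 2 > 1, so H_1 = Z/2.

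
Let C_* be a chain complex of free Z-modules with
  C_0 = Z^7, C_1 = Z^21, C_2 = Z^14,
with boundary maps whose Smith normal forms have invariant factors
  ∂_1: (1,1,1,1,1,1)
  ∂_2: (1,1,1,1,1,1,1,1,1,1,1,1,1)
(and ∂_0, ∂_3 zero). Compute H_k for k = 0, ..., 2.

H_0: b_0 = 7 − 0 − 6 = 1; torsion from ∂_1 factors > 1: none. So H_0 = Z.
H_1: b_1 = 21 − 6 − 13 = 2; torsion from ∂_2 factors > 1: none. So H_1 = Z^2.
H_2: b_2 = 14 − 13 − 0 = 1; torsion from ∂_3 factors > 1: none. So H_2 = Z.

H_0 = Z,  H_1 = Z^2,  H_2 = Z.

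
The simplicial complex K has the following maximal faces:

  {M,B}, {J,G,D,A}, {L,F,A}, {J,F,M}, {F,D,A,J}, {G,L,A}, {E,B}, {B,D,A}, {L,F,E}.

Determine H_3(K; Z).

H_3 = 0.

Take the total order A < B < D < E < F < G < J < L < M on the vertex set. Then K (dimension 3) consists of the simplices:

  0-simplices (9): A, B, D, E, F, G, J, L, M
  1-simplices (20): AB, AD, AF, AG, AJ, AL, BD, BE, BM, DF, DG, DJ, EF, EL, FJ, FL, FM, GJ, GL, JM
  2-simplices (12): ABD, ADF, ADG, ADJ, AFJ, AFL, AGJ, AGL, DFJ, DGJ, EFL, FJM
  3-simplices (2): ADFJ, ADGJ

Hence C_0 ≅ Z^9, C_1 ≅ Z^20, C_2 ≅ Z^12, C_3 ≅ Z^2.

Boundary ∂_1: C_1 → C_0 sends each edge [p,q] (with p < q) to q − p. For instance
  ∂AD = D − A.
As a 9×20 matrix over Z this has rank 8, with invariant factors (1,1,1,1,1,1,1,1).

∂_2: C_2 → C_1 acts by ∂[p,q,r] = [q,r] − [p,r] + [p,q]. For instance
  ∂AFL = FL − AL + AF,
  ∂ADJ = DJ − AJ + AD.
As a 20×12 matrix over Z this has rank 10, with invariant factors (1,1,1,1,1,1,1,1,1,1).

∂_3: C_3 → C_2 sends each 3-simplex σ to the alternating sum Σ_i (−1)^i (σ with its i-th vertex removed). For instance
  ∂ADGJ = DGJ − AGJ + ADJ − ADG,
  ∂ADFJ = DFJ − AFJ + ADJ − ADF.
This gives a 12×2 integer matrix of rank 2; reducing to Smith normal form yields diagonal entries (1,1).

Now H_k = ker ∂_k / im ∂_{k+1}, so:

  H_3: rank ker ∂_3 − rank ∂_4 = (2 − 2) − 0 = 0, and there is no ∂_4, so H_3 = 0.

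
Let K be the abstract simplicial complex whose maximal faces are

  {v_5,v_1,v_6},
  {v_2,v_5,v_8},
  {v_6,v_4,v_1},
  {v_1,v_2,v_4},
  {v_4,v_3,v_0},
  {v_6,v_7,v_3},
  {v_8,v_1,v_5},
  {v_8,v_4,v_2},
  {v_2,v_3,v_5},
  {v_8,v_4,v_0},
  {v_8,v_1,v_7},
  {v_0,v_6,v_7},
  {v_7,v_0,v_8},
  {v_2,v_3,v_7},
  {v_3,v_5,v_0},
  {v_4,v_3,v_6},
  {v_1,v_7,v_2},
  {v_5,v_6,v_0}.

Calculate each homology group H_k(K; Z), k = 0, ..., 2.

Take the total order v_0 < v_1 < v_2 < v_3 < v_4 < v_5 < v_6 < v_7 < v_8 on the vertex set. Then K (dimension 2) consists of the simplices:

  0-simplices (9): [v_0], [v_1], [v_2], [v_3], [v_4], [v_5], [v_6], [v_7], [v_8]
  1-simplices (27): (27 of them)
  2-simplices (18): (18 of them)

so the chain groups are C_0 ≅ Z^9, C_1 ≅ Z^27, C_2 ≅ Z^18.

Boundary ∂_1: C_1 → C_0 sends each edge [p,q] (with p < q) to q − p.
The resulting 9×27 matrix has rank 8, and its Smith normal form has invariant factors (1,1,1,1,1,1,1,1).

Boundary ∂_2: C_2 → C_1 sends each 2-simplex [p,q,r] to [q,r] − [p,r] + [p,q]. For instance
  ∂[v_1,v_5,v_6] = [v_5,v_6] − [v_1,v_6] + [v_1,v_5],
  ∂[v_0,v_3,v_4] = [v_3,v_4] − [v_0,v_4] + [v_0,v_3].
As a 27×18 matrix over Z this has rank 18, with invariant factors (1,1,1,1,1,1,1,1,1,1,1,1,1,1,1,1,1,2).

From H_k ≅ ker(∂_k) / im(∂_{k+1}) we obtain:

  H_0: rank C_0 − rank ∂_1 = 9 − 8 = 1, and the invariant factors of ∂_1 are all 1, so H_0 ≅ Z.
  H_1: rank ker ∂_1 − rank ∂_2 = (27 − 8) − 18 = 1, and ∂_2 has invariant factor 2 > 1, so H_1 ≅ Z ⊕ Z/2.
  H_2: rank ker ∂_2 − rank ∂_3 = (18 − 18) − 0 = 0, and there is no ∂_3, so H_2 ≅ 0.

As a check, the Euler characteristic is 9 − 27 + 18 = 0, which agrees with 1 − 1 + 0 = 0.
(K is a triangulation of the Klein bottle.)

H_0 = Z,  H_1 = Z ⊕ Z/2,  H_2 = 0.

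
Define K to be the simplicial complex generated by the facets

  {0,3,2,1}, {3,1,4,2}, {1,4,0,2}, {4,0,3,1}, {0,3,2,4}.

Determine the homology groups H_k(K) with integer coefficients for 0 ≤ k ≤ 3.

H_0 ≅ Z,  H_1 = 0,  H_2 = 0,  H_3 ≅ Z.

Order the vertices as 0 < 1 < 2 < 3 < 4. Listing each simplex with vertices in this order, K has dimension 3 with simplices:

  0-simplices (5): [0], [1], [2], [3], [4]
  1-simplices (10): [0,1], [0,2], [0,3], [0,4], [1,2], [1,3], [1,4], [2,3], [2,4], [3,4]
  2-simplices (10): [0,1,2], [0,1,3], [0,1,4], [0,2,3], [0,2,4], [0,3,4], [1,2,3], [1,2,4], [1,3,4], [2,3,4]
  3-simplices (5): [0,1,2,3], [0,1,2,4], [0,1,3,4], [0,2,3,4], [1,2,3,4]

Hence C_0 ≅ Z^5, C_1 ≅ Z^10, C_2 ≅ Z^10, C_3 ≅ Z^5.

∂_1: C_1 → C_0 maps an edge to its endpoints' difference, ∂[p,q] = q − p. For instance
  ∂[2,4] = [4] − [2].
The resulting 5×10 matrix has rank 4, and its Smith normal form has invariant factors (1,1,1,1).

The boundary map ∂_2: C_2 → C_1 sends each 2-simplex [p,q,r] to [q,r] − [p,r] + [p,q]. For instance
  ∂[0,1,2] = [1,2] − [0,2] + [0,1],
  ∂[0,3,4] = [3,4] − [0,4] + [0,3].
As a 10×10 matrix over Z this has rank 6, with invariant factors (1,1,1,1,1,1).

Boundary ∂_3: C_3 → C_2 sends each 3-simplex σ to the alternating sum Σ_i (−1)^i (σ with its i-th vertex removed). For instance
  ∂[0,1,2,4] = [1,2,4] − [0,2,4] + [0,1,4] − [0,1,2],
  ∂[1,2,3,4] = [2,3,4] − [1,3,4] + [1,2,4] − [1,2,3].
As a 10×5 matrix over Z this has rank 4, with invariant factors (1,1,1,1).

Reading off H_k = ker ∂_k / im ∂_{k+1}:

  H_0: rank C_0 − rank ∂_1 = 5 − 4 = 1, and the invariant factors of ∂_1 are all 1, so H_0 = Z.
  H_1: rank ker ∂_1 − rank ∂_2 = (10 − 4) − 6 = 0, and the invariant factors of ∂_2 are all 1, so H_1 = 0.
  H_2: rank ker ∂_2 − rank ∂_3 = (10 − 6) − 4 = 0, and the invariant factors of ∂_3 are all 1, so H_2 = 0.
  H_3: rank ker ∂_3 − rank ∂_4 = (5 − 4) − 0 = 1, and there is no ∂_4, so H_3 = Z.

As a check, the Euler characteristic is 5 − 10 + 10 − 5 = 0, which agrees with 1 − 0 + 0 − 1 = 0.
(K is a triangulation of the 3-sphere S^3.)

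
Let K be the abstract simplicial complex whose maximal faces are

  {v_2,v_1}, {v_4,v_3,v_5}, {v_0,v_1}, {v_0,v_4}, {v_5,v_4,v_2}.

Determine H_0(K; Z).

We work with the vertex ordering v_0 < v_1 < v_2 < v_3 < v_4 < v_5. The simplices of K, each written with vertices in increasing order, are:

  0-simplices (6): [v_0], [v_1], [v_2], [v_3], [v_4], [v_5]
  1-simplices (8): [v_0,v_1], [v_0,v_4], [v_1,v_2], [v_2,v_4], [v_2,v_5], [v_3,v_4], [v_3,v_5], [v_4,v_5]
  2-simplices (2): [v_2,v_4,v_5], [v_3,v_4,v_5]

giving chain groups C_0 ≅ Z^6, C_1 ≅ Z^8, C_2 ≅ Z^2.

Boundary ∂_1: C_1 → C_0 is given by ∂[p,q] = [q] − [p]. For instance
  ∂[v_3,v_5] = [v_5] − [v_3].
As a 6×8 matrix over Z this has rank 5, with invariant factors (1,1,1,1,1).

The boundary map ∂_2: C_2 → C_1 acts by ∂[p,q,r] = [q,r] − [p,r] + [p,q]. For instance
  ∂[v_3,v_4,v_5] = [v_4,v_5] − [v_3,v_5] + [v_3,v_4],
  ∂[v_2,v_4,v_5] = [v_4,v_5] − [v_2,v_5] + [v_2,v_4].
The resulting 8×2 matrix has rank 2, and its Smith normal form has invariant factors (1,1).

Computing H_k = (kernel of ∂_k) / (image of ∂_{k+1}):

  H_0: rank C_0 − rank ∂_1 = 6 − 5 = 1, and the invariant factors of ∂_1 are all 1, so H_0 = Z.

H_0 = Z.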